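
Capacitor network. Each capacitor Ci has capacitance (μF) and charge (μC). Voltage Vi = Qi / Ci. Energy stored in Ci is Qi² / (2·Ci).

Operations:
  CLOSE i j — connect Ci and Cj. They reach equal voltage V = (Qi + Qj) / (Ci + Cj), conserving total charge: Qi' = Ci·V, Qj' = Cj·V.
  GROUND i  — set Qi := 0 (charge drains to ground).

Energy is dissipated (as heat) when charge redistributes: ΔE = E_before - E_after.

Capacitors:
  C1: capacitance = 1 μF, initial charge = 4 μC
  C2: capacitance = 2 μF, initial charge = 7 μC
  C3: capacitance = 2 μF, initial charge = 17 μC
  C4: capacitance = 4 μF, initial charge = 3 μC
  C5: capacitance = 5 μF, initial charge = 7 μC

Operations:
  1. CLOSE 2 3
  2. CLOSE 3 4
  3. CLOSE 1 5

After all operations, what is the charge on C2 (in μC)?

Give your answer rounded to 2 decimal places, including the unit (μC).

Answer: 12.00 μC

Derivation:
Initial: C1(1μF, Q=4μC, V=4.00V), C2(2μF, Q=7μC, V=3.50V), C3(2μF, Q=17μC, V=8.50V), C4(4μF, Q=3μC, V=0.75V), C5(5μF, Q=7μC, V=1.40V)
Op 1: CLOSE 2-3: Q_total=24.00, C_total=4.00, V=6.00; Q2=12.00, Q3=12.00; dissipated=12.500
Op 2: CLOSE 3-4: Q_total=15.00, C_total=6.00, V=2.50; Q3=5.00, Q4=10.00; dissipated=18.375
Op 3: CLOSE 1-5: Q_total=11.00, C_total=6.00, V=1.83; Q1=1.83, Q5=9.17; dissipated=2.817
Final charges: Q1=1.83, Q2=12.00, Q3=5.00, Q4=10.00, Q5=9.17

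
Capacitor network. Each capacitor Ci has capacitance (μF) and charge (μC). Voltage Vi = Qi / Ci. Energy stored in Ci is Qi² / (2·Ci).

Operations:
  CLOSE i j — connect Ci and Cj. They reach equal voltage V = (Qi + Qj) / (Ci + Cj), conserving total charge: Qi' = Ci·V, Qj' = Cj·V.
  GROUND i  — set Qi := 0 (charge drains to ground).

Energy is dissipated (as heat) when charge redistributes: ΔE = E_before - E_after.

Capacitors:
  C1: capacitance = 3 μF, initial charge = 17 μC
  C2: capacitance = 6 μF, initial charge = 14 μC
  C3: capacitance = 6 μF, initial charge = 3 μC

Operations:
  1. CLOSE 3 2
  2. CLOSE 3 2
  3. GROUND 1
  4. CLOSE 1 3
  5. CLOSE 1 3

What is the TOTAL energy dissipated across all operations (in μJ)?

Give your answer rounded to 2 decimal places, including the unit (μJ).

Answer: 55.22 μJ

Derivation:
Initial: C1(3μF, Q=17μC, V=5.67V), C2(6μF, Q=14μC, V=2.33V), C3(6μF, Q=3μC, V=0.50V)
Op 1: CLOSE 3-2: Q_total=17.00, C_total=12.00, V=1.42; Q3=8.50, Q2=8.50; dissipated=5.042
Op 2: CLOSE 3-2: Q_total=17.00, C_total=12.00, V=1.42; Q3=8.50, Q2=8.50; dissipated=0.000
Op 3: GROUND 1: Q1=0; energy lost=48.167
Op 4: CLOSE 1-3: Q_total=8.50, C_total=9.00, V=0.94; Q1=2.83, Q3=5.67; dissipated=2.007
Op 5: CLOSE 1-3: Q_total=8.50, C_total=9.00, V=0.94; Q1=2.83, Q3=5.67; dissipated=0.000
Total dissipated: 55.215 μJ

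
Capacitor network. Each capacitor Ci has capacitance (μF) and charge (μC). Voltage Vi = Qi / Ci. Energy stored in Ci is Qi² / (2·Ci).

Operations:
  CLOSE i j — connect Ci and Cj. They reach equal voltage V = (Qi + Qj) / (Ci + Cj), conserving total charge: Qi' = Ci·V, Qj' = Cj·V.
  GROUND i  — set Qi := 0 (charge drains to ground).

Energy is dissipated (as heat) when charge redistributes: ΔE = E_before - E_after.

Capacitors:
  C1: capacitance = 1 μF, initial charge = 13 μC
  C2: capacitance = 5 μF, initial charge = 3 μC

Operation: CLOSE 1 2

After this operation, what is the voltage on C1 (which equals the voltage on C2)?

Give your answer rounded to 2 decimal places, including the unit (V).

Initial: C1(1μF, Q=13μC, V=13.00V), C2(5μF, Q=3μC, V=0.60V)
Op 1: CLOSE 1-2: Q_total=16.00, C_total=6.00, V=2.67; Q1=2.67, Q2=13.33; dissipated=64.067

Answer: 2.67 V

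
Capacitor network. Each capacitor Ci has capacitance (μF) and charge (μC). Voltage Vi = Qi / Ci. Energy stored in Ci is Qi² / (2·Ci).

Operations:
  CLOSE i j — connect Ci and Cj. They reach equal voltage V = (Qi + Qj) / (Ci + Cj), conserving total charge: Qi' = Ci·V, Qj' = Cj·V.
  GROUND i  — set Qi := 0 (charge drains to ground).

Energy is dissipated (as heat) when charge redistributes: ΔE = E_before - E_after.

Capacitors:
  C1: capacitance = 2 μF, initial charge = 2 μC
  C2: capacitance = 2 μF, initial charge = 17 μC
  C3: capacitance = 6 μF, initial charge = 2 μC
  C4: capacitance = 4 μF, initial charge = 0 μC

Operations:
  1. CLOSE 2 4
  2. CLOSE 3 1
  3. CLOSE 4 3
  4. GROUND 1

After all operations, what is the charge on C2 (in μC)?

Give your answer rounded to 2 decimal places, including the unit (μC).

Answer: 5.67 μC

Derivation:
Initial: C1(2μF, Q=2μC, V=1.00V), C2(2μF, Q=17μC, V=8.50V), C3(6μF, Q=2μC, V=0.33V), C4(4μF, Q=0μC, V=0.00V)
Op 1: CLOSE 2-4: Q_total=17.00, C_total=6.00, V=2.83; Q2=5.67, Q4=11.33; dissipated=48.167
Op 2: CLOSE 3-1: Q_total=4.00, C_total=8.00, V=0.50; Q3=3.00, Q1=1.00; dissipated=0.333
Op 3: CLOSE 4-3: Q_total=14.33, C_total=10.00, V=1.43; Q4=5.73, Q3=8.60; dissipated=6.533
Op 4: GROUND 1: Q1=0; energy lost=0.250
Final charges: Q1=0.00, Q2=5.67, Q3=8.60, Q4=5.73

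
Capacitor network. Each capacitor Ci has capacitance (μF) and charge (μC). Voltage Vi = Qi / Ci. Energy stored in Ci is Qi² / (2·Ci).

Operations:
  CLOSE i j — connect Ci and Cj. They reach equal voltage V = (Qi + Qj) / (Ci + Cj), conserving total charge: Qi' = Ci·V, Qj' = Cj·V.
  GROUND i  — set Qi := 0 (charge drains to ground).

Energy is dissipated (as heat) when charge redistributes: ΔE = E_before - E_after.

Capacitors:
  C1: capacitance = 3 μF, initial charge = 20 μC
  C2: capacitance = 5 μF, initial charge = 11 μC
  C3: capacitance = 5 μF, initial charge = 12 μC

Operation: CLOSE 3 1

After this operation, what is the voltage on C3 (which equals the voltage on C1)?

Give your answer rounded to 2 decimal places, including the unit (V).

Answer: 4.00 V

Derivation:
Initial: C1(3μF, Q=20μC, V=6.67V), C2(5μF, Q=11μC, V=2.20V), C3(5μF, Q=12μC, V=2.40V)
Op 1: CLOSE 3-1: Q_total=32.00, C_total=8.00, V=4.00; Q3=20.00, Q1=12.00; dissipated=17.067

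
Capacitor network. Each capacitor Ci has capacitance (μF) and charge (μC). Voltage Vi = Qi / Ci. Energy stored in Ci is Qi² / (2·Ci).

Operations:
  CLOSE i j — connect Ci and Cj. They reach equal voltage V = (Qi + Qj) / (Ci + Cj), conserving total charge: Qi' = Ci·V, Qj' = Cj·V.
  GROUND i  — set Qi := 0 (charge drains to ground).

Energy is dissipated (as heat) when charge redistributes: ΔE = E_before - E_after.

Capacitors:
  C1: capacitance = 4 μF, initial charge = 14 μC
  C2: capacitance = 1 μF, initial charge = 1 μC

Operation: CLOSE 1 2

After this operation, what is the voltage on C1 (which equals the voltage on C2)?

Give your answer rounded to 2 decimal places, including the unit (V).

Answer: 3.00 V

Derivation:
Initial: C1(4μF, Q=14μC, V=3.50V), C2(1μF, Q=1μC, V=1.00V)
Op 1: CLOSE 1-2: Q_total=15.00, C_total=5.00, V=3.00; Q1=12.00, Q2=3.00; dissipated=2.500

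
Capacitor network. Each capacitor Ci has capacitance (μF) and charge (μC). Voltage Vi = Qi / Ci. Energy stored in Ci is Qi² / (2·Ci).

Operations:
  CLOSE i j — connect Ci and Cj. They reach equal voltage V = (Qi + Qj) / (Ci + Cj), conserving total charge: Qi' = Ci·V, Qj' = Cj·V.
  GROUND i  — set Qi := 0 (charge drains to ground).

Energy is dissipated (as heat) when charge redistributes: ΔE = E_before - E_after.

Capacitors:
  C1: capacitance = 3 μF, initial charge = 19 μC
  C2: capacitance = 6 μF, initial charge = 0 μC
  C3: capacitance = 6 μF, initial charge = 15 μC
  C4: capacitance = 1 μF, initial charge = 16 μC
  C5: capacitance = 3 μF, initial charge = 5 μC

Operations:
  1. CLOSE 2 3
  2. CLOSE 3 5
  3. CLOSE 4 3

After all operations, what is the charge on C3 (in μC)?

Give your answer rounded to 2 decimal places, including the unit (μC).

Initial: C1(3μF, Q=19μC, V=6.33V), C2(6μF, Q=0μC, V=0.00V), C3(6μF, Q=15μC, V=2.50V), C4(1μF, Q=16μC, V=16.00V), C5(3μF, Q=5μC, V=1.67V)
Op 1: CLOSE 2-3: Q_total=15.00, C_total=12.00, V=1.25; Q2=7.50, Q3=7.50; dissipated=9.375
Op 2: CLOSE 3-5: Q_total=12.50, C_total=9.00, V=1.39; Q3=8.33, Q5=4.17; dissipated=0.174
Op 3: CLOSE 4-3: Q_total=24.33, C_total=7.00, V=3.48; Q4=3.48, Q3=20.86; dissipated=91.493
Final charges: Q1=19.00, Q2=7.50, Q3=20.86, Q4=3.48, Q5=4.17

Answer: 20.86 μC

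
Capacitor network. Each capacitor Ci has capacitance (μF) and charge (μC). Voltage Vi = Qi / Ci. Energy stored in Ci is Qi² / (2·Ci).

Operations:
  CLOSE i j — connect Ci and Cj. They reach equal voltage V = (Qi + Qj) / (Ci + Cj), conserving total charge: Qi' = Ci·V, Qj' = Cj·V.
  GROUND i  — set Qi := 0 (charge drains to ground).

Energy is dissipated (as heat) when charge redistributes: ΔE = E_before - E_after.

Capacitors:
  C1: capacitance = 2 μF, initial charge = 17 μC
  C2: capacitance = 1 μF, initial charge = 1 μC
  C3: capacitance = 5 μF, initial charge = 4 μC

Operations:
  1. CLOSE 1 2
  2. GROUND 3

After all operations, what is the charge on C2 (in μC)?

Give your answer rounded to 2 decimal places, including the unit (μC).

Initial: C1(2μF, Q=17μC, V=8.50V), C2(1μF, Q=1μC, V=1.00V), C3(5μF, Q=4μC, V=0.80V)
Op 1: CLOSE 1-2: Q_total=18.00, C_total=3.00, V=6.00; Q1=12.00, Q2=6.00; dissipated=18.750
Op 2: GROUND 3: Q3=0; energy lost=1.600
Final charges: Q1=12.00, Q2=6.00, Q3=0.00

Answer: 6.00 μC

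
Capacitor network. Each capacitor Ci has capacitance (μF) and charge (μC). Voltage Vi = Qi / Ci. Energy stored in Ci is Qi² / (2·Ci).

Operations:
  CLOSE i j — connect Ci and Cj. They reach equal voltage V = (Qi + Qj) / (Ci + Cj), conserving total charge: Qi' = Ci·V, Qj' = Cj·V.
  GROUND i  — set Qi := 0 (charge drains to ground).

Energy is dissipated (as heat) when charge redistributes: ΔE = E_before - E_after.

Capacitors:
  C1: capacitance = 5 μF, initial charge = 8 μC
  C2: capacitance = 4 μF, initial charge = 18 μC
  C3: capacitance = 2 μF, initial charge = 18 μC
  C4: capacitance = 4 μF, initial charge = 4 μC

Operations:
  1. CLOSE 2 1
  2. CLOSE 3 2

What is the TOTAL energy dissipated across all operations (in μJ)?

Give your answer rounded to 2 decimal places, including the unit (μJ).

Initial: C1(5μF, Q=8μC, V=1.60V), C2(4μF, Q=18μC, V=4.50V), C3(2μF, Q=18μC, V=9.00V), C4(4μF, Q=4μC, V=1.00V)
Op 1: CLOSE 2-1: Q_total=26.00, C_total=9.00, V=2.89; Q2=11.56, Q1=14.44; dissipated=9.344
Op 2: CLOSE 3-2: Q_total=29.56, C_total=6.00, V=4.93; Q3=9.85, Q2=19.70; dissipated=24.897
Total dissipated: 34.242 μJ

Answer: 34.24 μJ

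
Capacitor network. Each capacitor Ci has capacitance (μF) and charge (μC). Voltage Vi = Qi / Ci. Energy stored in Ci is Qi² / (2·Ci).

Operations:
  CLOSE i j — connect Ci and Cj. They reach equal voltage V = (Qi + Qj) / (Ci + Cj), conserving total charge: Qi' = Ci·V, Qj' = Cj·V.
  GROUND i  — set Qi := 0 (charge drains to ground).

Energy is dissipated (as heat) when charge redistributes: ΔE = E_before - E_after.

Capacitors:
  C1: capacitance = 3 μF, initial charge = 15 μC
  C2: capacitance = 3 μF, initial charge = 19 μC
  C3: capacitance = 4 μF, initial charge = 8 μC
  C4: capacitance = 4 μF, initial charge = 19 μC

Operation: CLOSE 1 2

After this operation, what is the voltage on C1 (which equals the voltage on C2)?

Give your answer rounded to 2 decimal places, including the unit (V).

Initial: C1(3μF, Q=15μC, V=5.00V), C2(3μF, Q=19μC, V=6.33V), C3(4μF, Q=8μC, V=2.00V), C4(4μF, Q=19μC, V=4.75V)
Op 1: CLOSE 1-2: Q_total=34.00, C_total=6.00, V=5.67; Q1=17.00, Q2=17.00; dissipated=1.333

Answer: 5.67 V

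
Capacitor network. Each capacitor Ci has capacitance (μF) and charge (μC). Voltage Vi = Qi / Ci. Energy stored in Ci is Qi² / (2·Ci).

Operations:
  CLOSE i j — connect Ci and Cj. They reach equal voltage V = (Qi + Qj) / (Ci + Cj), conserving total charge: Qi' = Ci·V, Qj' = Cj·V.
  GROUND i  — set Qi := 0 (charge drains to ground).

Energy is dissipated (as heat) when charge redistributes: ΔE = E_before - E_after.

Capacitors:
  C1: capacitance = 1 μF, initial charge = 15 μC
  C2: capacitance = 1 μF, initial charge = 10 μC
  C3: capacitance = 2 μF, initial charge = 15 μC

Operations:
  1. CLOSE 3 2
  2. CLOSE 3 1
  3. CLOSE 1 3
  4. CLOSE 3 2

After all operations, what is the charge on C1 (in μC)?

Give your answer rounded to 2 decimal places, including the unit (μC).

Answer: 10.56 μC

Derivation:
Initial: C1(1μF, Q=15μC, V=15.00V), C2(1μF, Q=10μC, V=10.00V), C3(2μF, Q=15μC, V=7.50V)
Op 1: CLOSE 3-2: Q_total=25.00, C_total=3.00, V=8.33; Q3=16.67, Q2=8.33; dissipated=2.083
Op 2: CLOSE 3-1: Q_total=31.67, C_total=3.00, V=10.56; Q3=21.11, Q1=10.56; dissipated=14.815
Op 3: CLOSE 1-3: Q_total=31.67, C_total=3.00, V=10.56; Q1=10.56, Q3=21.11; dissipated=0.000
Op 4: CLOSE 3-2: Q_total=29.44, C_total=3.00, V=9.81; Q3=19.63, Q2=9.81; dissipated=1.646
Final charges: Q1=10.56, Q2=9.81, Q3=19.63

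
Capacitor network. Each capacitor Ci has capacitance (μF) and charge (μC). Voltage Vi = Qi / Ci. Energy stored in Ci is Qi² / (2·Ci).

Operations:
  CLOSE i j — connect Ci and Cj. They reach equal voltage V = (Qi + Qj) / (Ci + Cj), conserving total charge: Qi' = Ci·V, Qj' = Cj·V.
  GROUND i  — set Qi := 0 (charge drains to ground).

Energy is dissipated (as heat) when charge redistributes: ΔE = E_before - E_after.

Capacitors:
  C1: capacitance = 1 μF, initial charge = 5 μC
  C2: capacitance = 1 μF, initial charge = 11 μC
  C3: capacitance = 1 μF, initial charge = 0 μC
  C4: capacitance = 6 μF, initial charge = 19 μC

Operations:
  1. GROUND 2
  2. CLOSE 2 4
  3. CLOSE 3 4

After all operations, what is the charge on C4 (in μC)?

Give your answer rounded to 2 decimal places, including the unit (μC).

Answer: 13.96 μC

Derivation:
Initial: C1(1μF, Q=5μC, V=5.00V), C2(1μF, Q=11μC, V=11.00V), C3(1μF, Q=0μC, V=0.00V), C4(6μF, Q=19μC, V=3.17V)
Op 1: GROUND 2: Q2=0; energy lost=60.500
Op 2: CLOSE 2-4: Q_total=19.00, C_total=7.00, V=2.71; Q2=2.71, Q4=16.29; dissipated=4.298
Op 3: CLOSE 3-4: Q_total=16.29, C_total=7.00, V=2.33; Q3=2.33, Q4=13.96; dissipated=3.157
Final charges: Q1=5.00, Q2=2.71, Q3=2.33, Q4=13.96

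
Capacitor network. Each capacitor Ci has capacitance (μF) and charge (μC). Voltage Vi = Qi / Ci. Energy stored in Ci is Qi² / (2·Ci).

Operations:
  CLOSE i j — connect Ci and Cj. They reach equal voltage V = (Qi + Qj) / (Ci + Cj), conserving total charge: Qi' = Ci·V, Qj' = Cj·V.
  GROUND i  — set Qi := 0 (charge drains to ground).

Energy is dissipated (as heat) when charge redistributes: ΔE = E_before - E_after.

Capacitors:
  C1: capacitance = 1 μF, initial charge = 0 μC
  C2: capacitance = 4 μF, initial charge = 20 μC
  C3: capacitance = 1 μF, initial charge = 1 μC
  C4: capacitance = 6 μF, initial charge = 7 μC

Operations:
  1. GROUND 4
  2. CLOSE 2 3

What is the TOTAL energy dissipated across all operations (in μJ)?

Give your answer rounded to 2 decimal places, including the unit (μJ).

Initial: C1(1μF, Q=0μC, V=0.00V), C2(4μF, Q=20μC, V=5.00V), C3(1μF, Q=1μC, V=1.00V), C4(6μF, Q=7μC, V=1.17V)
Op 1: GROUND 4: Q4=0; energy lost=4.083
Op 2: CLOSE 2-3: Q_total=21.00, C_total=5.00, V=4.20; Q2=16.80, Q3=4.20; dissipated=6.400
Total dissipated: 10.483 μJ

Answer: 10.48 μJ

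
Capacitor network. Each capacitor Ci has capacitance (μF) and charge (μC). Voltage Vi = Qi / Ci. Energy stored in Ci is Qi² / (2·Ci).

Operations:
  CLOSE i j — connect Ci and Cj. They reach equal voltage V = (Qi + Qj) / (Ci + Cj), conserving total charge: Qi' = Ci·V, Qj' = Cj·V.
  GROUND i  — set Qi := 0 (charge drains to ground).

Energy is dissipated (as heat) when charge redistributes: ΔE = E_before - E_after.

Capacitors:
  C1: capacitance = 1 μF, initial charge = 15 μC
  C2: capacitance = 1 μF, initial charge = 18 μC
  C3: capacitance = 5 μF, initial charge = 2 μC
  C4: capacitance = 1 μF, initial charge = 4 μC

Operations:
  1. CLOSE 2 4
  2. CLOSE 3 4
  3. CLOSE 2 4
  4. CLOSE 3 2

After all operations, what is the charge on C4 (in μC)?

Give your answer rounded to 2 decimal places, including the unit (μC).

Answer: 6.58 μC

Derivation:
Initial: C1(1μF, Q=15μC, V=15.00V), C2(1μF, Q=18μC, V=18.00V), C3(5μF, Q=2μC, V=0.40V), C4(1μF, Q=4μC, V=4.00V)
Op 1: CLOSE 2-4: Q_total=22.00, C_total=2.00, V=11.00; Q2=11.00, Q4=11.00; dissipated=49.000
Op 2: CLOSE 3-4: Q_total=13.00, C_total=6.00, V=2.17; Q3=10.83, Q4=2.17; dissipated=46.817
Op 3: CLOSE 2-4: Q_total=13.17, C_total=2.00, V=6.58; Q2=6.58, Q4=6.58; dissipated=19.507
Op 4: CLOSE 3-2: Q_total=17.42, C_total=6.00, V=2.90; Q3=14.51, Q2=2.90; dissipated=8.128
Final charges: Q1=15.00, Q2=2.90, Q3=14.51, Q4=6.58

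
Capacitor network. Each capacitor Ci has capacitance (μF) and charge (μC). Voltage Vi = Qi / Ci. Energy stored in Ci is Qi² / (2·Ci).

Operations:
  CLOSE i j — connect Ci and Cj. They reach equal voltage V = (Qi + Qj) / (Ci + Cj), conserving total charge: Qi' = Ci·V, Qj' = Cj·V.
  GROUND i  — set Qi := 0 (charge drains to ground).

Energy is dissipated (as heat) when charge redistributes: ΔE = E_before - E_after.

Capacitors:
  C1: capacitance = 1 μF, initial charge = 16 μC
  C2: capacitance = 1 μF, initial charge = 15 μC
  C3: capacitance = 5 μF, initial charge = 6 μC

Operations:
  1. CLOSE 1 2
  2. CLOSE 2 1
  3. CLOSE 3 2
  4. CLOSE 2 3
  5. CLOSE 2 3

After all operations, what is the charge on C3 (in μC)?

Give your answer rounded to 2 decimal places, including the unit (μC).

Answer: 17.92 μC

Derivation:
Initial: C1(1μF, Q=16μC, V=16.00V), C2(1μF, Q=15μC, V=15.00V), C3(5μF, Q=6μC, V=1.20V)
Op 1: CLOSE 1-2: Q_total=31.00, C_total=2.00, V=15.50; Q1=15.50, Q2=15.50; dissipated=0.250
Op 2: CLOSE 2-1: Q_total=31.00, C_total=2.00, V=15.50; Q2=15.50, Q1=15.50; dissipated=0.000
Op 3: CLOSE 3-2: Q_total=21.50, C_total=6.00, V=3.58; Q3=17.92, Q2=3.58; dissipated=85.204
Op 4: CLOSE 2-3: Q_total=21.50, C_total=6.00, V=3.58; Q2=3.58, Q3=17.92; dissipated=0.000
Op 5: CLOSE 2-3: Q_total=21.50, C_total=6.00, V=3.58; Q2=3.58, Q3=17.92; dissipated=0.000
Final charges: Q1=15.50, Q2=3.58, Q3=17.92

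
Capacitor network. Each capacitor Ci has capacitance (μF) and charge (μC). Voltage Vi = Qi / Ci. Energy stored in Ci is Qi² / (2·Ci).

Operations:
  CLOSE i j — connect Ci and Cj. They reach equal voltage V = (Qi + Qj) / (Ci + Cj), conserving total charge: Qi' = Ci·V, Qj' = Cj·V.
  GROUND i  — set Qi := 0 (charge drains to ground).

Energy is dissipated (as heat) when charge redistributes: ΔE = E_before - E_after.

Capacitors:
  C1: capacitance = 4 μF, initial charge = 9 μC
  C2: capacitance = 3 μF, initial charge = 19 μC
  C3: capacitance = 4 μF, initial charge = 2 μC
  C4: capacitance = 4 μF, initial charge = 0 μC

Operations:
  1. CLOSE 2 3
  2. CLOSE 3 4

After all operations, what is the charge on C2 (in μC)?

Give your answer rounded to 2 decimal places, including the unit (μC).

Initial: C1(4μF, Q=9μC, V=2.25V), C2(3μF, Q=19μC, V=6.33V), C3(4μF, Q=2μC, V=0.50V), C4(4μF, Q=0μC, V=0.00V)
Op 1: CLOSE 2-3: Q_total=21.00, C_total=7.00, V=3.00; Q2=9.00, Q3=12.00; dissipated=29.167
Op 2: CLOSE 3-4: Q_total=12.00, C_total=8.00, V=1.50; Q3=6.00, Q4=6.00; dissipated=9.000
Final charges: Q1=9.00, Q2=9.00, Q3=6.00, Q4=6.00

Answer: 9.00 μC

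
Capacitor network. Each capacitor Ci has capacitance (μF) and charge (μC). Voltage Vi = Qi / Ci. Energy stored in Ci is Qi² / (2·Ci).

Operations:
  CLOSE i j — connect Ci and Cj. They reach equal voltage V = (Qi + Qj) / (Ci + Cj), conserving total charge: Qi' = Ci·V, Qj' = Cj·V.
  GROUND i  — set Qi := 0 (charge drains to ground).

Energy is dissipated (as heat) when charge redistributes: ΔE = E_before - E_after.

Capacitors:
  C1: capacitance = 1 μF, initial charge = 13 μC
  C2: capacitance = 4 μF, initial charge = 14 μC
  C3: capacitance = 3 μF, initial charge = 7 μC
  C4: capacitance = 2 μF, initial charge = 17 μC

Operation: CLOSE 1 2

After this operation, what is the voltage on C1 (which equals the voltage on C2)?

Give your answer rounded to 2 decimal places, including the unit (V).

Initial: C1(1μF, Q=13μC, V=13.00V), C2(4μF, Q=14μC, V=3.50V), C3(3μF, Q=7μC, V=2.33V), C4(2μF, Q=17μC, V=8.50V)
Op 1: CLOSE 1-2: Q_total=27.00, C_total=5.00, V=5.40; Q1=5.40, Q2=21.60; dissipated=36.100

Answer: 5.40 V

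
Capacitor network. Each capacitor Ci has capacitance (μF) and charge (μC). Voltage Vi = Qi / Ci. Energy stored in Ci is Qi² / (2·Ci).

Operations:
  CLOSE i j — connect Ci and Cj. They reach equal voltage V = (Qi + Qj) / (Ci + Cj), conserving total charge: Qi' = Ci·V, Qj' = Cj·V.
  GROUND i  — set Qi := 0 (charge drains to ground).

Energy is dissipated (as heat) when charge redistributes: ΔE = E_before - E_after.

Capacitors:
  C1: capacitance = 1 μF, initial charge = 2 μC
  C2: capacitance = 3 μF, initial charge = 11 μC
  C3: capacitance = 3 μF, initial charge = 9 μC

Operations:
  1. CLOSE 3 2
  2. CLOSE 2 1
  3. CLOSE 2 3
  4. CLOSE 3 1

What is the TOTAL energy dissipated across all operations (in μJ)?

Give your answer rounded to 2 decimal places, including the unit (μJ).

Initial: C1(1μF, Q=2μC, V=2.00V), C2(3μF, Q=11μC, V=3.67V), C3(3μF, Q=9μC, V=3.00V)
Op 1: CLOSE 3-2: Q_total=20.00, C_total=6.00, V=3.33; Q3=10.00, Q2=10.00; dissipated=0.333
Op 2: CLOSE 2-1: Q_total=12.00, C_total=4.00, V=3.00; Q2=9.00, Q1=3.00; dissipated=0.667
Op 3: CLOSE 2-3: Q_total=19.00, C_total=6.00, V=3.17; Q2=9.50, Q3=9.50; dissipated=0.083
Op 4: CLOSE 3-1: Q_total=12.50, C_total=4.00, V=3.12; Q3=9.38, Q1=3.12; dissipated=0.010
Total dissipated: 1.094 μJ

Answer: 1.09 μJ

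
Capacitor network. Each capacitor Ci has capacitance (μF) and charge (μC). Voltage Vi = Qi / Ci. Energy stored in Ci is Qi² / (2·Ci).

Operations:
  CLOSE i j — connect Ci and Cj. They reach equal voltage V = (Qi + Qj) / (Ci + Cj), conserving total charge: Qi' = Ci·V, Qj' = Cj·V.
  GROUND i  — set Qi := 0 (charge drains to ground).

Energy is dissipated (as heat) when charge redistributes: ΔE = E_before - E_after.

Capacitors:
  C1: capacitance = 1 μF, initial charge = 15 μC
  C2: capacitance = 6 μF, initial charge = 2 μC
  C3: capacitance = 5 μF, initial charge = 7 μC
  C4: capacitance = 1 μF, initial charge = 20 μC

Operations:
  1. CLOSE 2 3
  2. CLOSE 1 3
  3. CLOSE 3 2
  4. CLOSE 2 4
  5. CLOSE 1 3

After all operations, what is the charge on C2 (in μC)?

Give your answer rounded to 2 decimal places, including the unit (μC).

Answer: 26.88 μC

Derivation:
Initial: C1(1μF, Q=15μC, V=15.00V), C2(6μF, Q=2μC, V=0.33V), C3(5μF, Q=7μC, V=1.40V), C4(1μF, Q=20μC, V=20.00V)
Op 1: CLOSE 2-3: Q_total=9.00, C_total=11.00, V=0.82; Q2=4.91, Q3=4.09; dissipated=1.552
Op 2: CLOSE 1-3: Q_total=19.09, C_total=6.00, V=3.18; Q1=3.18, Q3=15.91; dissipated=83.802
Op 3: CLOSE 3-2: Q_total=20.82, C_total=11.00, V=1.89; Q3=9.46, Q2=11.36; dissipated=7.618
Op 4: CLOSE 2-4: Q_total=31.36, C_total=7.00, V=4.48; Q2=26.88, Q4=4.48; dissipated=140.520
Op 5: CLOSE 1-3: Q_total=12.64, C_total=6.00, V=2.11; Q1=2.11, Q3=10.54; dissipated=0.693
Final charges: Q1=2.11, Q2=26.88, Q3=10.54, Q4=4.48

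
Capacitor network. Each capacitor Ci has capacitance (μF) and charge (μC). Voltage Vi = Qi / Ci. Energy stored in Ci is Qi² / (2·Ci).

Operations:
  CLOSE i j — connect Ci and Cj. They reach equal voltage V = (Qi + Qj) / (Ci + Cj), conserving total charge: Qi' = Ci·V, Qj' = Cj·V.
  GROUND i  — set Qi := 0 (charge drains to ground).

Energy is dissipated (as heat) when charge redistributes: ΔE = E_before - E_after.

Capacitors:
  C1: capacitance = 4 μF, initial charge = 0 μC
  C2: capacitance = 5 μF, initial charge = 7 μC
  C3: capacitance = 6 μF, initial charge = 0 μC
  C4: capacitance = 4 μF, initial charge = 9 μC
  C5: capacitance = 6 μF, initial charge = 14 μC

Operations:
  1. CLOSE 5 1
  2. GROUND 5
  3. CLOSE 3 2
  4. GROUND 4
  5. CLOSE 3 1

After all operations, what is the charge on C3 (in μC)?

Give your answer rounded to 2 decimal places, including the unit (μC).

Answer: 5.65 μC

Derivation:
Initial: C1(4μF, Q=0μC, V=0.00V), C2(5μF, Q=7μC, V=1.40V), C3(6μF, Q=0μC, V=0.00V), C4(4μF, Q=9μC, V=2.25V), C5(6μF, Q=14μC, V=2.33V)
Op 1: CLOSE 5-1: Q_total=14.00, C_total=10.00, V=1.40; Q5=8.40, Q1=5.60; dissipated=6.533
Op 2: GROUND 5: Q5=0; energy lost=5.880
Op 3: CLOSE 3-2: Q_total=7.00, C_total=11.00, V=0.64; Q3=3.82, Q2=3.18; dissipated=2.673
Op 4: GROUND 4: Q4=0; energy lost=10.125
Op 5: CLOSE 3-1: Q_total=9.42, C_total=10.00, V=0.94; Q3=5.65, Q1=3.77; dissipated=0.700
Final charges: Q1=3.77, Q2=3.18, Q3=5.65, Q4=0.00, Q5=0.00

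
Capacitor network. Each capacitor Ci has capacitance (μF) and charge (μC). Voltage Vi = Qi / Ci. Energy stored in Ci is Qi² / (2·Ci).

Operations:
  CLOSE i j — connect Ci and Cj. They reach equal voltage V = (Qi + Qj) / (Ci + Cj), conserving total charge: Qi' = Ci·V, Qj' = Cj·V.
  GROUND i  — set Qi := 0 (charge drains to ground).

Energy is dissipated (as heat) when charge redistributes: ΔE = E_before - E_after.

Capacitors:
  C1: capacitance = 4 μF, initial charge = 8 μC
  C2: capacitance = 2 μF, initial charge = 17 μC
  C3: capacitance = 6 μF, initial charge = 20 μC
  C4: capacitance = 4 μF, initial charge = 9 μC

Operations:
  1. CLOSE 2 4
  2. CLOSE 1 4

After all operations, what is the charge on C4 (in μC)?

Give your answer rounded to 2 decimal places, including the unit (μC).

Answer: 12.67 μC

Derivation:
Initial: C1(4μF, Q=8μC, V=2.00V), C2(2μF, Q=17μC, V=8.50V), C3(6μF, Q=20μC, V=3.33V), C4(4μF, Q=9μC, V=2.25V)
Op 1: CLOSE 2-4: Q_total=26.00, C_total=6.00, V=4.33; Q2=8.67, Q4=17.33; dissipated=26.042
Op 2: CLOSE 1-4: Q_total=25.33, C_total=8.00, V=3.17; Q1=12.67, Q4=12.67; dissipated=5.444
Final charges: Q1=12.67, Q2=8.67, Q3=20.00, Q4=12.67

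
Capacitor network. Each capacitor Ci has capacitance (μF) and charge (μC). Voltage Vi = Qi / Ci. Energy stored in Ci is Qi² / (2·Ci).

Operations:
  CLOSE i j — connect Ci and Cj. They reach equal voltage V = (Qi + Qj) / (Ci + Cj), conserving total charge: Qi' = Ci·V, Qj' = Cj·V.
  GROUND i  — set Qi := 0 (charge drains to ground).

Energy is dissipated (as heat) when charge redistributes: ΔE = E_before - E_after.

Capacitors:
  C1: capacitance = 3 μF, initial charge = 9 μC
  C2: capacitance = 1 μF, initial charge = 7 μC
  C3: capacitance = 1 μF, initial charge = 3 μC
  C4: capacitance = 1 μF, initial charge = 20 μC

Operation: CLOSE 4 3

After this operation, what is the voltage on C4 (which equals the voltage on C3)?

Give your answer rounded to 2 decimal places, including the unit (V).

Initial: C1(3μF, Q=9μC, V=3.00V), C2(1μF, Q=7μC, V=7.00V), C3(1μF, Q=3μC, V=3.00V), C4(1μF, Q=20μC, V=20.00V)
Op 1: CLOSE 4-3: Q_total=23.00, C_total=2.00, V=11.50; Q4=11.50, Q3=11.50; dissipated=72.250

Answer: 11.50 V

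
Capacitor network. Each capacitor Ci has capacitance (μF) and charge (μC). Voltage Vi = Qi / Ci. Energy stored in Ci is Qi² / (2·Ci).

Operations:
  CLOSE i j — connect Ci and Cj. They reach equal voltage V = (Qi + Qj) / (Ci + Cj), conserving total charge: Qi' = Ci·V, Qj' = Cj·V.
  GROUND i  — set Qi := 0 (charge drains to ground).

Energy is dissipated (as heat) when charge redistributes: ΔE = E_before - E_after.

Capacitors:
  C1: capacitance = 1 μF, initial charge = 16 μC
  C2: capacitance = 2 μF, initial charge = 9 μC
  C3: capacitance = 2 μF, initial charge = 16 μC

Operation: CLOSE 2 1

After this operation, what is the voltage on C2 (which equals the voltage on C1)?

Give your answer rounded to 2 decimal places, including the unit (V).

Initial: C1(1μF, Q=16μC, V=16.00V), C2(2μF, Q=9μC, V=4.50V), C3(2μF, Q=16μC, V=8.00V)
Op 1: CLOSE 2-1: Q_total=25.00, C_total=3.00, V=8.33; Q2=16.67, Q1=8.33; dissipated=44.083

Answer: 8.33 V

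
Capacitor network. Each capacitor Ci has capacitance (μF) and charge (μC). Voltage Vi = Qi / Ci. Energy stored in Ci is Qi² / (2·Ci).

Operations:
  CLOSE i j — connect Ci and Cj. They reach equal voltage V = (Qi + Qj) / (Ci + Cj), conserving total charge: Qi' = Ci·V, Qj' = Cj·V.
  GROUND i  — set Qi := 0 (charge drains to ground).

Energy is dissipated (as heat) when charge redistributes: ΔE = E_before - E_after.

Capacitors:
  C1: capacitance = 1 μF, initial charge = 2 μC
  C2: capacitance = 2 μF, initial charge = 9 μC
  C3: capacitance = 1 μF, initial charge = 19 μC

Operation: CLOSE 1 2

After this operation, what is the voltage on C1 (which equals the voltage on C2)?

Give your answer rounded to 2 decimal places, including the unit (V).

Answer: 3.67 V

Derivation:
Initial: C1(1μF, Q=2μC, V=2.00V), C2(2μF, Q=9μC, V=4.50V), C3(1μF, Q=19μC, V=19.00V)
Op 1: CLOSE 1-2: Q_total=11.00, C_total=3.00, V=3.67; Q1=3.67, Q2=7.33; dissipated=2.083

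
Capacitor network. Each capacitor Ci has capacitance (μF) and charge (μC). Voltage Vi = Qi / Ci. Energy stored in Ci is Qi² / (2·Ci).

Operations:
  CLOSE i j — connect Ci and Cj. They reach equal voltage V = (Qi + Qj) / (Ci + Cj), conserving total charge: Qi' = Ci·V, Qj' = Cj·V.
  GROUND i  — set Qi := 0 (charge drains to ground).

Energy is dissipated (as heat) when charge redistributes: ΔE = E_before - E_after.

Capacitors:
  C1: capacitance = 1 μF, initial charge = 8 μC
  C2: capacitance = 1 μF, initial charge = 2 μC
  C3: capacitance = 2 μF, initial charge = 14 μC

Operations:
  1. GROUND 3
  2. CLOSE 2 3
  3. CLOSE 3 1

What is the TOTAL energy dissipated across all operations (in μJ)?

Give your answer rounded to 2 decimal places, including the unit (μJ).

Answer: 68.26 μJ

Derivation:
Initial: C1(1μF, Q=8μC, V=8.00V), C2(1μF, Q=2μC, V=2.00V), C3(2μF, Q=14μC, V=7.00V)
Op 1: GROUND 3: Q3=0; energy lost=49.000
Op 2: CLOSE 2-3: Q_total=2.00, C_total=3.00, V=0.67; Q2=0.67, Q3=1.33; dissipated=1.333
Op 3: CLOSE 3-1: Q_total=9.33, C_total=3.00, V=3.11; Q3=6.22, Q1=3.11; dissipated=17.926
Total dissipated: 68.259 μJ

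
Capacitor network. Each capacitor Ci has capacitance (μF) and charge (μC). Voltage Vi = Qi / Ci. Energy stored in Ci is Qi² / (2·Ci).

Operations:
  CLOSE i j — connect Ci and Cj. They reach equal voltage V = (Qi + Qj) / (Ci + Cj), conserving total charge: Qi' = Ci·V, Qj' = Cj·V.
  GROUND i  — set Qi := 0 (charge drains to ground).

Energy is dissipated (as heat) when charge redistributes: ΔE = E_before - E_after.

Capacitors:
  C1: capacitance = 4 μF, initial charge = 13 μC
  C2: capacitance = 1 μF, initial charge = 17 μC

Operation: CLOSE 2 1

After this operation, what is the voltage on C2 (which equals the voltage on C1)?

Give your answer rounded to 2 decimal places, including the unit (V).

Initial: C1(4μF, Q=13μC, V=3.25V), C2(1μF, Q=17μC, V=17.00V)
Op 1: CLOSE 2-1: Q_total=30.00, C_total=5.00, V=6.00; Q2=6.00, Q1=24.00; dissipated=75.625

Answer: 6.00 V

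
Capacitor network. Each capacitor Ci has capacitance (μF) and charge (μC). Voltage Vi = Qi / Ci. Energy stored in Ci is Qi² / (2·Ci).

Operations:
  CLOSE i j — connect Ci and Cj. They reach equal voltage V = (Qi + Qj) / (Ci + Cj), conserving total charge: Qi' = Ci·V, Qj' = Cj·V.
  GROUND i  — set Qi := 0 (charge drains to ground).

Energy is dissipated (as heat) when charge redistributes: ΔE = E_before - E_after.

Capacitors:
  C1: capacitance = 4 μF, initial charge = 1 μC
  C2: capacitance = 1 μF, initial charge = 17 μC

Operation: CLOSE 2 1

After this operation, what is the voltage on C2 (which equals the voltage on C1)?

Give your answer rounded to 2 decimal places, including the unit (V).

Answer: 3.60 V

Derivation:
Initial: C1(4μF, Q=1μC, V=0.25V), C2(1μF, Q=17μC, V=17.00V)
Op 1: CLOSE 2-1: Q_total=18.00, C_total=5.00, V=3.60; Q2=3.60, Q1=14.40; dissipated=112.225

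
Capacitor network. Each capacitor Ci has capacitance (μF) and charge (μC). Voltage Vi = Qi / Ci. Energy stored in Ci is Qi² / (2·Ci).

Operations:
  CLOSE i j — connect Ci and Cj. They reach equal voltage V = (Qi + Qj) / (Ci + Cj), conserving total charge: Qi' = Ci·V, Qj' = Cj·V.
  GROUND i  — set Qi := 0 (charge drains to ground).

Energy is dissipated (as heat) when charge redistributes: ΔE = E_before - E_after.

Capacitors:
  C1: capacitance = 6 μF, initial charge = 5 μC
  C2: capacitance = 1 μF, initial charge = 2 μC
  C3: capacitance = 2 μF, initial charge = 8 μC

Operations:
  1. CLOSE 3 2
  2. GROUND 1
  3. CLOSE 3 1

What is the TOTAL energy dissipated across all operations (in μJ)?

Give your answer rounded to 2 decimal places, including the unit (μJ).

Initial: C1(6μF, Q=5μC, V=0.83V), C2(1μF, Q=2μC, V=2.00V), C3(2μF, Q=8μC, V=4.00V)
Op 1: CLOSE 3-2: Q_total=10.00, C_total=3.00, V=3.33; Q3=6.67, Q2=3.33; dissipated=1.333
Op 2: GROUND 1: Q1=0; energy lost=2.083
Op 3: CLOSE 3-1: Q_total=6.67, C_total=8.00, V=0.83; Q3=1.67, Q1=5.00; dissipated=8.333
Total dissipated: 11.750 μJ

Answer: 11.75 μJ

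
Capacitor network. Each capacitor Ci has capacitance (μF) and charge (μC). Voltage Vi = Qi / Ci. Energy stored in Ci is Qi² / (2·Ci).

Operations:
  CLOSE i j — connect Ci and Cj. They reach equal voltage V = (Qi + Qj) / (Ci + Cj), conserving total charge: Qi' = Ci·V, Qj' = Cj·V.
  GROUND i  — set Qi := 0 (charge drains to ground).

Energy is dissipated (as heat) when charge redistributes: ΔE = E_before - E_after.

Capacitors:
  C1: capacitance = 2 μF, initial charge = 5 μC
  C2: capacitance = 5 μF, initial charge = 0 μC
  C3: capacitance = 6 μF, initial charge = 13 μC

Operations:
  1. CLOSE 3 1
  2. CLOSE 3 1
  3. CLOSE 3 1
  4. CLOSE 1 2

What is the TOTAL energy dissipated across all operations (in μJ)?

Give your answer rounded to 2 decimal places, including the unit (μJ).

Initial: C1(2μF, Q=5μC, V=2.50V), C2(5μF, Q=0μC, V=0.00V), C3(6μF, Q=13μC, V=2.17V)
Op 1: CLOSE 3-1: Q_total=18.00, C_total=8.00, V=2.25; Q3=13.50, Q1=4.50; dissipated=0.083
Op 2: CLOSE 3-1: Q_total=18.00, C_total=8.00, V=2.25; Q3=13.50, Q1=4.50; dissipated=0.000
Op 3: CLOSE 3-1: Q_total=18.00, C_total=8.00, V=2.25; Q3=13.50, Q1=4.50; dissipated=0.000
Op 4: CLOSE 1-2: Q_total=4.50, C_total=7.00, V=0.64; Q1=1.29, Q2=3.21; dissipated=3.616
Total dissipated: 3.699 μJ

Answer: 3.70 μJ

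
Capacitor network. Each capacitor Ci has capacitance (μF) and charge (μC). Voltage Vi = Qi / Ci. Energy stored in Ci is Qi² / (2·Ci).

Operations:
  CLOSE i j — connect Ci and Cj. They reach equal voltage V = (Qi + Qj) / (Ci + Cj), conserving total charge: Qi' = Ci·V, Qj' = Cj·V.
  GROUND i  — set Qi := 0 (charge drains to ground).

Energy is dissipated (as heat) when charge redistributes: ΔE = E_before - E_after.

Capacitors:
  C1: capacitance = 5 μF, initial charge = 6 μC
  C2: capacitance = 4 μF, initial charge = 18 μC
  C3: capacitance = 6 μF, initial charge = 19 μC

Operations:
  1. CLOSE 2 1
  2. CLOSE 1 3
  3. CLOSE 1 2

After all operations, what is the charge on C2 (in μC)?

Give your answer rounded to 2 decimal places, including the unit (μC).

Initial: C1(5μF, Q=6μC, V=1.20V), C2(4μF, Q=18μC, V=4.50V), C3(6μF, Q=19μC, V=3.17V)
Op 1: CLOSE 2-1: Q_total=24.00, C_total=9.00, V=2.67; Q2=10.67, Q1=13.33; dissipated=12.100
Op 2: CLOSE 1-3: Q_total=32.33, C_total=11.00, V=2.94; Q1=14.70, Q3=17.64; dissipated=0.341
Op 3: CLOSE 1-2: Q_total=25.36, C_total=9.00, V=2.82; Q1=14.09, Q2=11.27; dissipated=0.083
Final charges: Q1=14.09, Q2=11.27, Q3=17.64

Answer: 11.27 μC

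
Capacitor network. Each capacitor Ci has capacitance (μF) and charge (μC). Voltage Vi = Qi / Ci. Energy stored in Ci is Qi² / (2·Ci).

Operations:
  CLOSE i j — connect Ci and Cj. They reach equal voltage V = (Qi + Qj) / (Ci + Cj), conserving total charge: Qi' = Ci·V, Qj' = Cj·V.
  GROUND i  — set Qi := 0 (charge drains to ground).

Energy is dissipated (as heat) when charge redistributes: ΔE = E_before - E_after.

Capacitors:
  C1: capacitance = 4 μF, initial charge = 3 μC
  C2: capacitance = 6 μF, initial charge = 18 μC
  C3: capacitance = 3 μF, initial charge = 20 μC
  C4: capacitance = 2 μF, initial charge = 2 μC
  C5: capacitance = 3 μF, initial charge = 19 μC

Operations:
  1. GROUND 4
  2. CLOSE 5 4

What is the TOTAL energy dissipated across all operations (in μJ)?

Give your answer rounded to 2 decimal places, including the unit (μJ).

Initial: C1(4μF, Q=3μC, V=0.75V), C2(6μF, Q=18μC, V=3.00V), C3(3μF, Q=20μC, V=6.67V), C4(2μF, Q=2μC, V=1.00V), C5(3μF, Q=19μC, V=6.33V)
Op 1: GROUND 4: Q4=0; energy lost=1.000
Op 2: CLOSE 5-4: Q_total=19.00, C_total=5.00, V=3.80; Q5=11.40, Q4=7.60; dissipated=24.067
Total dissipated: 25.067 μJ

Answer: 25.07 μJ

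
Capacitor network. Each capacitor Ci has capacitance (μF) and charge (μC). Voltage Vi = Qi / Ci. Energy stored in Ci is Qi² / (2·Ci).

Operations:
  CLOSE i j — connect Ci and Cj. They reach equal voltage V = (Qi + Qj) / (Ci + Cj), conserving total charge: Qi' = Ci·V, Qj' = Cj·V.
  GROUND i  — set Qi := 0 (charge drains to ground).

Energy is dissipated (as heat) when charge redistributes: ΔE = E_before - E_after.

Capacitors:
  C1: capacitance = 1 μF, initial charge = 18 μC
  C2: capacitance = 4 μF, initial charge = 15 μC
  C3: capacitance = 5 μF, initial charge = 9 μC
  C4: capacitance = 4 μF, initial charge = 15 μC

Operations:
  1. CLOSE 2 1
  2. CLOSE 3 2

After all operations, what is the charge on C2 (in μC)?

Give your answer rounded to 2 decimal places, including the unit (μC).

Answer: 15.73 μC

Derivation:
Initial: C1(1μF, Q=18μC, V=18.00V), C2(4μF, Q=15μC, V=3.75V), C3(5μF, Q=9μC, V=1.80V), C4(4μF, Q=15μC, V=3.75V)
Op 1: CLOSE 2-1: Q_total=33.00, C_total=5.00, V=6.60; Q2=26.40, Q1=6.60; dissipated=81.225
Op 2: CLOSE 3-2: Q_total=35.40, C_total=9.00, V=3.93; Q3=19.67, Q2=15.73; dissipated=25.600
Final charges: Q1=6.60, Q2=15.73, Q3=19.67, Q4=15.00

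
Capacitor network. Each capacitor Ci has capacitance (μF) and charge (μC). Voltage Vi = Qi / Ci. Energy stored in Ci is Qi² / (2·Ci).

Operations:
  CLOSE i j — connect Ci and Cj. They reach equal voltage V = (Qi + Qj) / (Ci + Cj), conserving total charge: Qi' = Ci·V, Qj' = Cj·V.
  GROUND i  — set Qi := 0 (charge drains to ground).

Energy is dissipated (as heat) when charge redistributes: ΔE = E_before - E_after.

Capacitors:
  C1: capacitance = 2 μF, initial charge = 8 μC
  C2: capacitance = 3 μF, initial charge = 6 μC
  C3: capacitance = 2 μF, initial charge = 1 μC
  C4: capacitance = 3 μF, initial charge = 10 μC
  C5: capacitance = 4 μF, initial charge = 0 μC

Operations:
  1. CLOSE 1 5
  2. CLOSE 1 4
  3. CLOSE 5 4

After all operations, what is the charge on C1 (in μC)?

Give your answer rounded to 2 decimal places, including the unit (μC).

Answer: 5.07 μC

Derivation:
Initial: C1(2μF, Q=8μC, V=4.00V), C2(3μF, Q=6μC, V=2.00V), C3(2μF, Q=1μC, V=0.50V), C4(3μF, Q=10μC, V=3.33V), C5(4μF, Q=0μC, V=0.00V)
Op 1: CLOSE 1-5: Q_total=8.00, C_total=6.00, V=1.33; Q1=2.67, Q5=5.33; dissipated=10.667
Op 2: CLOSE 1-4: Q_total=12.67, C_total=5.00, V=2.53; Q1=5.07, Q4=7.60; dissipated=2.400
Op 3: CLOSE 5-4: Q_total=12.93, C_total=7.00, V=1.85; Q5=7.39, Q4=5.54; dissipated=1.234
Final charges: Q1=5.07, Q2=6.00, Q3=1.00, Q4=5.54, Q5=7.39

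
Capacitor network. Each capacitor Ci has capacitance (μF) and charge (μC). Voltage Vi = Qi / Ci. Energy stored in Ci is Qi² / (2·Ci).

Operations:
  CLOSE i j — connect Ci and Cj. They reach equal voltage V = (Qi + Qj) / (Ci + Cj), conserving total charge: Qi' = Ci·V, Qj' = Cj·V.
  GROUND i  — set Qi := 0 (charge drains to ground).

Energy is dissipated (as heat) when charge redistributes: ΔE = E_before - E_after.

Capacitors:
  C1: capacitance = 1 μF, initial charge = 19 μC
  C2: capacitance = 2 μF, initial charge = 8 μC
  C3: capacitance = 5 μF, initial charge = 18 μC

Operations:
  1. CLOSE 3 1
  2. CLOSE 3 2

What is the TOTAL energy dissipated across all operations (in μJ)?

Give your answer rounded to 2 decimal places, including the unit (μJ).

Answer: 102.17 μJ

Derivation:
Initial: C1(1μF, Q=19μC, V=19.00V), C2(2μF, Q=8μC, V=4.00V), C3(5μF, Q=18μC, V=3.60V)
Op 1: CLOSE 3-1: Q_total=37.00, C_total=6.00, V=6.17; Q3=30.83, Q1=6.17; dissipated=98.817
Op 2: CLOSE 3-2: Q_total=38.83, C_total=7.00, V=5.55; Q3=27.74, Q2=11.10; dissipated=3.353
Total dissipated: 102.170 μJ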